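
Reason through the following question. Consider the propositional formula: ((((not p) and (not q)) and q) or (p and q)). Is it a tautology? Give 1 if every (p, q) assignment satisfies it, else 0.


Check all 4 assignments:
p=0, q=0: 0
p=0, q=1: 0
p=1, q=0: 0
p=1, q=1: 1
Satisfying count = 1/4.
Tautology iff count = 4: no.

0


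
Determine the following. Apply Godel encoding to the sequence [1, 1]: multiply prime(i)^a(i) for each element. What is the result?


Encode each element as an exponent of the corresponding prime:
  2^1 = 2
  3^1 = 3
Product = 2 * 3 = 6

6


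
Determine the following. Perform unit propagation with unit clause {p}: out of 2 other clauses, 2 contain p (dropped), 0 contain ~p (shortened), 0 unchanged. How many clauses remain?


Satisfied (removed): 2
Shortened (remain): 0
Unchanged (remain): 0
Remaining = 0 + 0 = 0

0


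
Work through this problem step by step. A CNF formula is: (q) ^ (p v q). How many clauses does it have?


A CNF formula is a conjunction of clauses.
Clauses are separated by ^.
Counting the conjuncts: 2 clauses.

2


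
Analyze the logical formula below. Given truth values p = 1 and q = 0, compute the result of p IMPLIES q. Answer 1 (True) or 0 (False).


p = 1, q = 0
Operation: p IMPLIES q
Evaluate: 1 IMPLIES 0 = 0

0


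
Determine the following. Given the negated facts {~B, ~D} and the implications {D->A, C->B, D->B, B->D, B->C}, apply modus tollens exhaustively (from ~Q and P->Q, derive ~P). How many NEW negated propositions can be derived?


Initial negated facts: {~B, ~D}
Apply modus tollens to closure:
  ~B and C->B  =>  ~C
Final negated: {~B, ~C, ~D}
New negations: {~C}
Count = 1

1


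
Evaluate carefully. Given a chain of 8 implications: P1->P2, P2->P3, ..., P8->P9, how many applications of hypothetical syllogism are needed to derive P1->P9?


With 8 implications in a chain connecting 9 propositions:
P1->P2, P2->P3, ..., P8->P9
Steps needed = (number of implications) - 1 = 8 - 1 = 7

7


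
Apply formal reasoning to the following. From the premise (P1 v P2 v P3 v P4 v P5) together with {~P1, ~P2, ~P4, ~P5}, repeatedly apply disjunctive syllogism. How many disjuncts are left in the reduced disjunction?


Original disjuncts (5): P1, P2, P3, P4, P5
Negated (eliminate): ~P1, ~P2, ~P4, ~P5
Remaining disjuncts: P3
Count = 5 - 4 = 1

1


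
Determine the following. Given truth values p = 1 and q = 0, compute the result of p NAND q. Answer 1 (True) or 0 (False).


p = 1, q = 0
Operation: p NAND q
Evaluate: 1 NAND 0 = 1

1


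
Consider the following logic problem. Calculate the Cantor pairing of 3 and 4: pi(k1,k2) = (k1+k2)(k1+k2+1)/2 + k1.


k1 + k2 = 7
(k1+k2)(k1+k2+1)/2 = 7 * 8 / 2 = 28
pi = 28 + 3 = 31

31


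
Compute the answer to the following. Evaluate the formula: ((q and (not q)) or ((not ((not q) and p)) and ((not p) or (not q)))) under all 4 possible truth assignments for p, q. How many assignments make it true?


Check all 4 assignments:
p=0, q=0: 1
p=0, q=1: 1
p=1, q=0: 0
p=1, q=1: 0
Count of True = 2

2


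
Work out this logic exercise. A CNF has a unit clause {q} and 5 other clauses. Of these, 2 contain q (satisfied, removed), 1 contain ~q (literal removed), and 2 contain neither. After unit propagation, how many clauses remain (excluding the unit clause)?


Satisfied (removed): 2
Shortened (remain): 1
Unchanged (remain): 2
Remaining = 1 + 2 = 3

3


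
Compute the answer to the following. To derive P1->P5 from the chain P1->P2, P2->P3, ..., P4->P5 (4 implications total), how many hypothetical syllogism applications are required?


With 4 implications in a chain connecting 5 propositions:
P1->P2, P2->P3, ..., P4->P5
Steps needed = (number of implications) - 1 = 4 - 1 = 3

3


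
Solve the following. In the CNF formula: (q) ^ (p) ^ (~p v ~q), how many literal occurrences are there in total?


Counting literals in each clause:
Clause 1: 1 literal(s)
Clause 2: 1 literal(s)
Clause 3: 2 literal(s)
Total = 4

4


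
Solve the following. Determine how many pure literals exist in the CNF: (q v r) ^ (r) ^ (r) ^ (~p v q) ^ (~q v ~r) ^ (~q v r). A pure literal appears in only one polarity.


Check each variable for pure literal status:
p: pure negative
q: mixed (not pure)
r: mixed (not pure)
Pure literal count = 1

1


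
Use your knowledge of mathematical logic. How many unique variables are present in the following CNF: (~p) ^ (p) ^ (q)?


Identify each variable that appears in the formula.
Variables found: p, q
Count = 2

2


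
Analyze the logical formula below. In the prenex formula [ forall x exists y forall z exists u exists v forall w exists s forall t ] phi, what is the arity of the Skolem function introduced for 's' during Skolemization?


Quantifier prefix: forall x exists y forall z exists u exists v forall w exists s forall t
's' is existentially quantified at position 7.
Universal variables preceding it: x, z, w
Skolem function arity = 3

3


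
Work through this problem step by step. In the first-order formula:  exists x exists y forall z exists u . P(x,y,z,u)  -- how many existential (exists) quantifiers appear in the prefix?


Quantifier prefix: exists x exists y forall z exists u
Mark each quantifier type:
  E E U E
Universal count = 1, Existential count = 3
Asked for existential (exists) quantifiers: 3

3


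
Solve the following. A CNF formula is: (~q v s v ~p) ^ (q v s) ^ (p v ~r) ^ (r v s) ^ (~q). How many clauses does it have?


A CNF formula is a conjunction of clauses.
Clauses are separated by ^.
Counting the conjuncts: 5 clauses.

5


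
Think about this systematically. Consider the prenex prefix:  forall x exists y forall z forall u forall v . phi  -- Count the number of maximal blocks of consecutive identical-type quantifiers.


Quantifier-type sequence: A E A A A  (A=forall, E=exists)
Group into maximal same-type runs:
  Ax1 | Ex1 | Ax3
Number of blocks = 3

3


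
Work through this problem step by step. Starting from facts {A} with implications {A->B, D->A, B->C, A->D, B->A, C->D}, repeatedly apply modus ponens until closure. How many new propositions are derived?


Initial facts: {A}
Apply modus ponens to closure:
  A and A->B  =>  B
  B and B->C  =>  C
  A and A->D  =>  D
Final known: {A, B, C, D}
New propositions: {B, C, D}
Count = 3

3


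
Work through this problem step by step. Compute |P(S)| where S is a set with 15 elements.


The power set of a set with n elements has 2^n elements.
|P(S)| = 2^15 = 32768

32768


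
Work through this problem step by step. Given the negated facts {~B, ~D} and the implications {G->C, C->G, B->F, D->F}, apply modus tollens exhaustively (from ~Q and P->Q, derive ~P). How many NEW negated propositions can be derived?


Initial negated facts: {~B, ~D}
Apply modus tollens to closure:
  (no implication fires)
Final negated: {~B, ~D}
New negations: {(none)}
Count = 0

0


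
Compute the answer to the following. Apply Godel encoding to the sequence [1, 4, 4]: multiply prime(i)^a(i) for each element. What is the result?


Encode each element as an exponent of the corresponding prime:
  2^1 = 2
  3^4 = 81
  5^4 = 625
Product = 2 * 81 * 625 = 101250

101250


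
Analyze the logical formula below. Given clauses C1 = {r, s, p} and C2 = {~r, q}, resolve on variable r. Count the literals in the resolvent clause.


Remove r from C1 and ~r from C2.
C1 remainder: {s, p}
C2 remainder: {q}
Union (resolvent): {p, q, s}
Resolvent has 3 literal(s).

3


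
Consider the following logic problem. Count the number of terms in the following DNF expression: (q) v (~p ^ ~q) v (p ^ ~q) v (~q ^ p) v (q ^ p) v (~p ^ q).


A DNF formula is a disjunction of terms (conjunctions).
Terms are separated by v.
Counting the disjuncts: 6 terms.

6


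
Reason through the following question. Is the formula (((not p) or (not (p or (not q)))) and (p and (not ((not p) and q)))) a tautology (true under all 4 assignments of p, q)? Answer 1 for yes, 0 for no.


Check all 4 assignments:
p=0, q=0: 0
p=0, q=1: 0
p=1, q=0: 0
p=1, q=1: 0
Satisfying count = 0/4.
Tautology iff count = 4: no.

0


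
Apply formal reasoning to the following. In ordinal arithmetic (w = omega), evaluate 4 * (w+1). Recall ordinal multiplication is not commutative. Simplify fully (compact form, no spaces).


Compute 4 * (w+1).
Ordinal * is associative and left-distributive over +, but NOT commutative; for finite n>1, n*w = w but w*n stays w*n.
By left-distributivity: 4 * (w+1) = 4*w + 4*1 = w + 4 = w+4.
Result = w+4

w+4


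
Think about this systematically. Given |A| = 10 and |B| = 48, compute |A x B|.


The Cartesian product A x B contains all ordered pairs (a, b).
|A x B| = |A| * |B| = 10 * 48 = 480

480


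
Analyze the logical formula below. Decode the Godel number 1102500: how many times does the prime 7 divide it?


Factorize 1102500 by dividing by 7 repeatedly.
Division steps: 7 divides 1102500 exactly 2 time(s).
Exponent of 7 = 2

2


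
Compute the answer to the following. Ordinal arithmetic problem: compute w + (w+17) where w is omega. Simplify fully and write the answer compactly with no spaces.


Compute w + (w+17).
Ordinal + is associative but NOT commutative; for finite n>0, n + w = w but w + n stays w+n.
w + (w+17) = (w+w) + 17 = w*2+17.
Result = w*2+17

w*2+17


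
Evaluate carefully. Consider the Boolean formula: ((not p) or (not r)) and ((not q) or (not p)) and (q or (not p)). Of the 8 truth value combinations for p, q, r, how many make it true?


Evaluate all 8 assignments for p, q, r:
p=0, q=0, r=0: 1
p=0, q=0, r=1: 1
p=0, q=1, r=0: 1
p=0, q=1, r=1: 1
p=1, q=0, r=0: 0
p=1, q=0, r=1: 0
p=1, q=1, r=0: 0
p=1, q=1, r=1: 0
Satisfying count = 4

4


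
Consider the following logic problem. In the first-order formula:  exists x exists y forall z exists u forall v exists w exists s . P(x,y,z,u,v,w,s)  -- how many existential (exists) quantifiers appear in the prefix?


Quantifier prefix: exists x exists y forall z exists u forall v exists w exists s
Mark each quantifier type:
  E E U E U E E
Universal count = 2, Existential count = 5
Asked for existential (exists) quantifiers: 5

5


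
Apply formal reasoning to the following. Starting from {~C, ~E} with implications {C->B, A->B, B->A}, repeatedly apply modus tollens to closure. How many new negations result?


Initial negated facts: {~C, ~E}
Apply modus tollens to closure:
  (no implication fires)
Final negated: {~C, ~E}
New negations: {(none)}
Count = 0

0


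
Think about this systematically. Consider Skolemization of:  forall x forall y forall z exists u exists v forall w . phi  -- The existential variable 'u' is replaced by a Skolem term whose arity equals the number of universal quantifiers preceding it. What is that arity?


Quantifier prefix: forall x forall y forall z exists u exists v forall w
'u' is existentially quantified at position 4.
Universal variables preceding it: x, y, z
Skolem function arity = 3

3


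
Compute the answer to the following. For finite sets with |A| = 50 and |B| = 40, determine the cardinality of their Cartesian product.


The Cartesian product A x B contains all ordered pairs (a, b).
|A x B| = |A| * |B| = 50 * 40 = 2000

2000


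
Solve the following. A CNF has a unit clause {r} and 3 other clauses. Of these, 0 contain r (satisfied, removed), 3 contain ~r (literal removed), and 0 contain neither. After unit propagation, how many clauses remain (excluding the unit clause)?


Satisfied (removed): 0
Shortened (remain): 3
Unchanged (remain): 0
Remaining = 3 + 0 = 3

3


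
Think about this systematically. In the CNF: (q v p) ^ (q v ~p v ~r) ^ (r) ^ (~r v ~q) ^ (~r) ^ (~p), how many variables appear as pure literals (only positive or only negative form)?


Check each variable for pure literal status:
p: mixed (not pure)
q: mixed (not pure)
r: mixed (not pure)
Pure literal count = 0

0


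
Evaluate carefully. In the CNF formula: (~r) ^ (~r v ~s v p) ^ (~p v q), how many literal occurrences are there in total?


Counting literals in each clause:
Clause 1: 1 literal(s)
Clause 2: 3 literal(s)
Clause 3: 2 literal(s)
Total = 6

6


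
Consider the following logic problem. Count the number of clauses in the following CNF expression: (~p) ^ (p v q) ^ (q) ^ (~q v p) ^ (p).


A CNF formula is a conjunction of clauses.
Clauses are separated by ^.
Counting the conjuncts: 5 clauses.

5


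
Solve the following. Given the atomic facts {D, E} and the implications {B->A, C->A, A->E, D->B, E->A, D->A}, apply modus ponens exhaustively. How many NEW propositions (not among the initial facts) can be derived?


Initial facts: {D, E}
Apply modus ponens to closure:
  D and D->B  =>  B
  E and E->A  =>  A
Final known: {A, B, D, E}
New propositions: {A, B}
Count = 2

2


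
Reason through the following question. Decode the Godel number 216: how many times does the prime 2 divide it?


Factorize 216 by dividing by 2 repeatedly.
Division steps: 2 divides 216 exactly 3 time(s).
Exponent of 2 = 3

3


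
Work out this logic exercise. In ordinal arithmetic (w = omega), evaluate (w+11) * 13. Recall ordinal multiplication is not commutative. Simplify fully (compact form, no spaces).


Compute (w+11) * 13.
Ordinal * is associative and left-distributive over +, but NOT commutative; for finite n>1, n*w = w but w*n stays w*n.
(w+11) * 13 = (w+11) repeated 13 times. Each intermediate +11 is absorbed by the following w; only the last survives: w*13+11.
Result = w*13+11

w*13+11


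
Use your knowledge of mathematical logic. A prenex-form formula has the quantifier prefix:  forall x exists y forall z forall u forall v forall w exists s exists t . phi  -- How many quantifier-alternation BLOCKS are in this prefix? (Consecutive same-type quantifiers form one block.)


Quantifier-type sequence: A E A A A A E E  (A=forall, E=exists)
Group into maximal same-type runs:
  Ax1 | Ex1 | Ax4 | Ex2
Number of blocks = 4

4


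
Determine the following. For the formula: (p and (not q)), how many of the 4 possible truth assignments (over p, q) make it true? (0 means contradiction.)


Check all 4 assignments:
p=0, q=0: 0
p=0, q=1: 0
p=1, q=0: 1
p=1, q=1: 0
Count of True = 1

1


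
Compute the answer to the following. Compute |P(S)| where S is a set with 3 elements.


The power set of a set with n elements has 2^n elements.
|P(S)| = 2^3 = 8

8


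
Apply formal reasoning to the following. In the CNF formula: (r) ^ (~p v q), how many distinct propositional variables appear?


Identify each variable that appears in the formula.
Variables found: p, q, r
Count = 3

3


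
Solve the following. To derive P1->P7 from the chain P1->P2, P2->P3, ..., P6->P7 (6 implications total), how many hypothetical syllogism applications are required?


With 6 implications in a chain connecting 7 propositions:
P1->P2, P2->P3, ..., P6->P7
Steps needed = (number of implications) - 1 = 6 - 1 = 5

5


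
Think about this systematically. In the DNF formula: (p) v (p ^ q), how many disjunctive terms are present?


A DNF formula is a disjunction of terms (conjunctions).
Terms are separated by v.
Counting the disjuncts: 2 terms.

2


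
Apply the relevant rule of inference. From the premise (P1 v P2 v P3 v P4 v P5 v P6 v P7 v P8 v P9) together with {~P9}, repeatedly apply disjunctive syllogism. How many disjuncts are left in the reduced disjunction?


Original disjuncts (9): P1, P2, P3, P4, P5, P6, P7, P8, P9
Negated (eliminate): ~P9
Remaining disjuncts: P1, P2, P3, P4, P5, P6, P7, P8
Count = 9 - 1 = 8

8


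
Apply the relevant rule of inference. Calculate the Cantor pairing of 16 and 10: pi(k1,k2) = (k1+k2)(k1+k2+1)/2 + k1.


k1 + k2 = 26
(k1+k2)(k1+k2+1)/2 = 26 * 27 / 2 = 351
pi = 351 + 16 = 367

367


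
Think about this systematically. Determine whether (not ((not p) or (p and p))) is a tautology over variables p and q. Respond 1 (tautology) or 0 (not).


Check all 4 assignments:
p=0, q=0: 0
p=0, q=1: 0
p=1, q=0: 0
p=1, q=1: 0
Satisfying count = 0/4.
Tautology iff count = 4: no.

0


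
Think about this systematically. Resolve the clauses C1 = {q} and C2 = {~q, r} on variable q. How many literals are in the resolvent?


Remove q from C1 and ~q from C2.
C1 remainder: {}
C2 remainder: {r}
Union (resolvent): {r}
Resolvent has 1 literal(s).

1


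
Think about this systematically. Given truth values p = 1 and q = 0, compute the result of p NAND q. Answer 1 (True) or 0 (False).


p = 1, q = 0
Operation: p NAND q
Evaluate: 1 NAND 0 = 1

1


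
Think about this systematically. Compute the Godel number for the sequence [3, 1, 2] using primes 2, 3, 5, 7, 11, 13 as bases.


Encode each element as an exponent of the corresponding prime:
  2^3 = 8
  3^1 = 3
  5^2 = 25
Product = 8 * 3 * 25 = 600

600


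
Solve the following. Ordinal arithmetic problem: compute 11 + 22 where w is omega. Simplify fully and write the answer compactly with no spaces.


Compute 11 + 22.
Ordinal + is associative but NOT commutative; for finite n>0, n + w = w but w + n stays w+n.
Both operands finite; ordinal + agrees with natural +: 11 + 22 = 33.
Result = 33

33


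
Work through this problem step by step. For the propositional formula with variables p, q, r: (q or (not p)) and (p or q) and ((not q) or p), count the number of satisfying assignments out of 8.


Evaluate all 8 assignments for p, q, r:
p=0, q=0, r=0: 0
p=0, q=0, r=1: 0
p=0, q=1, r=0: 0
p=0, q=1, r=1: 0
p=1, q=0, r=0: 0
p=1, q=0, r=1: 0
p=1, q=1, r=0: 1
p=1, q=1, r=1: 1
Satisfying count = 2

2


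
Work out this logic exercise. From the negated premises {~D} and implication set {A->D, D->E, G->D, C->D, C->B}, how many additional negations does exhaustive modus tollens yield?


Initial negated facts: {~D}
Apply modus tollens to closure:
  ~D and A->D  =>  ~A
  ~D and G->D  =>  ~G
  ~D and C->D  =>  ~C
Final negated: {~A, ~C, ~D, ~G}
New negations: {~A, ~C, ~G}
Count = 3

3


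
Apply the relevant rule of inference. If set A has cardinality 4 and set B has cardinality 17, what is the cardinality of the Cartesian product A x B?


The Cartesian product A x B contains all ordered pairs (a, b).
|A x B| = |A| * |B| = 4 * 17 = 68

68


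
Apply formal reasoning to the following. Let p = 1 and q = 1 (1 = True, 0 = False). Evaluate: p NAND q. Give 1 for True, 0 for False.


p = 1, q = 1
Operation: p NAND q
Evaluate: 1 NAND 1 = 0

0


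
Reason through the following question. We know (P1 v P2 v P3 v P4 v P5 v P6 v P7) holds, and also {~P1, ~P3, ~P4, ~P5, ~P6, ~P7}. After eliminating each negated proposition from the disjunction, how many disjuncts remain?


Original disjuncts (7): P1, P2, P3, P4, P5, P6, P7
Negated (eliminate): ~P1, ~P3, ~P4, ~P5, ~P6, ~P7
Remaining disjuncts: P2
Count = 7 - 6 = 1

1


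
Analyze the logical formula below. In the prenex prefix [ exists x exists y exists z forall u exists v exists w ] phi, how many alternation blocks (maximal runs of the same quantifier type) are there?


Quantifier-type sequence: E E E A E E  (A=forall, E=exists)
Group into maximal same-type runs:
  Ex3 | Ax1 | Ex2
Number of blocks = 3

3


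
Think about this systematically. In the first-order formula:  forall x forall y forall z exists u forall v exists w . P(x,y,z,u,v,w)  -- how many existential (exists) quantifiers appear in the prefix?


Quantifier prefix: forall x forall y forall z exists u forall v exists w
Mark each quantifier type:
  U U U E U E
Universal count = 4, Existential count = 2
Asked for existential (exists) quantifiers: 2

2


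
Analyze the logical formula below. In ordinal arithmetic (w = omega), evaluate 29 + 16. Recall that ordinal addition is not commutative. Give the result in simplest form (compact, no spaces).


Compute 29 + 16.
Ordinal + is associative but NOT commutative; for finite n>0, n + w = w but w + n stays w+n.
Both operands finite; ordinal + agrees with natural +: 29 + 16 = 45.
Result = 45

45


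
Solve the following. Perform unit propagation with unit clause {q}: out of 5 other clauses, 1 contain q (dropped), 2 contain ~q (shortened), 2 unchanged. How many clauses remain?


Satisfied (removed): 1
Shortened (remain): 2
Unchanged (remain): 2
Remaining = 2 + 2 = 4

4


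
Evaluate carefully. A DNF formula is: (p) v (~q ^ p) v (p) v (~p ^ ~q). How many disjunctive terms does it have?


A DNF formula is a disjunction of terms (conjunctions).
Terms are separated by v.
Counting the disjuncts: 4 terms.

4


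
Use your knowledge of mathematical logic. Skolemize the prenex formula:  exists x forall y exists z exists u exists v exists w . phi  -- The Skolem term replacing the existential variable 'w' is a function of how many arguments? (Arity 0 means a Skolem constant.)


Quantifier prefix: exists x forall y exists z exists u exists v exists w
'w' is existentially quantified at position 6.
Universal variables preceding it: y
Skolem function arity = 1

1


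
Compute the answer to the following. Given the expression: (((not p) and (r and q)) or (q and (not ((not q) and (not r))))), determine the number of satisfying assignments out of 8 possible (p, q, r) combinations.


Check all 8 assignments:
p=0, q=0, r=0: 0
p=0, q=0, r=1: 0
p=0, q=1, r=0: 1
p=0, q=1, r=1: 1
p=1, q=0, r=0: 0
p=1, q=0, r=1: 0
p=1, q=1, r=0: 1
p=1, q=1, r=1: 1
Count of True = 4

4


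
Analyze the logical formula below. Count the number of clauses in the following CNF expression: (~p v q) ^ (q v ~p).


A CNF formula is a conjunction of clauses.
Clauses are separated by ^.
Counting the conjuncts: 2 clauses.

2


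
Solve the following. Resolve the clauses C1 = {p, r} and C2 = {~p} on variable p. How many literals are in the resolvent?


Remove p from C1 and ~p from C2.
C1 remainder: {r}
C2 remainder: {}
Union (resolvent): {r}
Resolvent has 1 literal(s).

1


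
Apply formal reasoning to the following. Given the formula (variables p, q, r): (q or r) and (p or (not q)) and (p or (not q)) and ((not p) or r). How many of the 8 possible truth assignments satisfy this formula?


Evaluate all 8 assignments for p, q, r:
p=0, q=0, r=0: 0
p=0, q=0, r=1: 1
p=0, q=1, r=0: 0
p=0, q=1, r=1: 0
p=1, q=0, r=0: 0
p=1, q=0, r=1: 1
p=1, q=1, r=0: 0
p=1, q=1, r=1: 1
Satisfying count = 3

3


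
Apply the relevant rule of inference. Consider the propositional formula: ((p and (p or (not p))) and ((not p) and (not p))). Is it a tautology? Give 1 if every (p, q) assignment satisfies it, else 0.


Check all 4 assignments:
p=0, q=0: 0
p=0, q=1: 0
p=1, q=0: 0
p=1, q=1: 0
Satisfying count = 0/4.
Tautology iff count = 4: no.

0


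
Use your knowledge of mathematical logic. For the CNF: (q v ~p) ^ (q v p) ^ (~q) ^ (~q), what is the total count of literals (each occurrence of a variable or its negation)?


Counting literals in each clause:
Clause 1: 2 literal(s)
Clause 2: 2 literal(s)
Clause 3: 1 literal(s)
Clause 4: 1 literal(s)
Total = 6

6


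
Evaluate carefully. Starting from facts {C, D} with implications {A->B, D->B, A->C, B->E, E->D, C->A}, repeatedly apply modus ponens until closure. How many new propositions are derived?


Initial facts: {C, D}
Apply modus ponens to closure:
  D and D->B  =>  B
  B and B->E  =>  E
  C and C->A  =>  A
Final known: {A, B, C, D, E}
New propositions: {A, B, E}
Count = 3

3


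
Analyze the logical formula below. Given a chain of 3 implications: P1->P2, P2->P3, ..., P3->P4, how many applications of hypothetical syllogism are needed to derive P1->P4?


With 3 implications in a chain connecting 4 propositions:
P1->P2, P2->P3, ..., P3->P4
Steps needed = (number of implications) - 1 = 3 - 1 = 2

2


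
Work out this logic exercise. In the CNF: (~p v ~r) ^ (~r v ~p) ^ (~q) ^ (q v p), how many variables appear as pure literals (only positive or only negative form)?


Check each variable for pure literal status:
p: mixed (not pure)
q: mixed (not pure)
r: pure negative
Pure literal count = 1

1


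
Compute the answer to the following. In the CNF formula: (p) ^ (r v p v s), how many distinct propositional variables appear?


Identify each variable that appears in the formula.
Variables found: p, r, s
Count = 3

3


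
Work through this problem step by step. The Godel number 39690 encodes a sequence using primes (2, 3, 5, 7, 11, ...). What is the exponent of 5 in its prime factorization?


Factorize 39690 by dividing by 5 repeatedly.
Division steps: 5 divides 39690 exactly 1 time(s).
Exponent of 5 = 1

1


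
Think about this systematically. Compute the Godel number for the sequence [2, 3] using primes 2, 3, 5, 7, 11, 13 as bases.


Encode each element as an exponent of the corresponding prime:
  2^2 = 4
  3^3 = 27
Product = 4 * 27 = 108

108


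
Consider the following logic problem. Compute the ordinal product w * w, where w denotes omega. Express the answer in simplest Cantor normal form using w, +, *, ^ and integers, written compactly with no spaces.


Compute w * w.
Ordinal * is associative and left-distributive over +, but NOT commutative; for finite n>1, n*w = w but w*n stays w*n.
w * w = w^2 by definition.
Result = w^2

w^2


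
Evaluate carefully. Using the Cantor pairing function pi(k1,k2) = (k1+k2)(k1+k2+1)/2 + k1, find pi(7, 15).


k1 + k2 = 22
(k1+k2)(k1+k2+1)/2 = 22 * 23 / 2 = 253
pi = 253 + 7 = 260

260


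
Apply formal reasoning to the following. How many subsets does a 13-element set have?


The power set of a set with n elements has 2^n elements.
|P(S)| = 2^13 = 8192

8192


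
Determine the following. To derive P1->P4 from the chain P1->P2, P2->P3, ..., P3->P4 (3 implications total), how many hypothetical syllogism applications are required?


With 3 implications in a chain connecting 4 propositions:
P1->P2, P2->P3, ..., P3->P4
Steps needed = (number of implications) - 1 = 3 - 1 = 2

2


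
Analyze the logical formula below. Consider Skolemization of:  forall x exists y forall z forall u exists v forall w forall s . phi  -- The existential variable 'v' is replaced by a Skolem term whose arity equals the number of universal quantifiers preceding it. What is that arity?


Quantifier prefix: forall x exists y forall z forall u exists v forall w forall s
'v' is existentially quantified at position 5.
Universal variables preceding it: x, z, u
Skolem function arity = 3

3


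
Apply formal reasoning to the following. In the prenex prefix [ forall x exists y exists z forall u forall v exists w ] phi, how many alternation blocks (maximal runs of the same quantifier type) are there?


Quantifier-type sequence: A E E A A E  (A=forall, E=exists)
Group into maximal same-type runs:
  Ax1 | Ex2 | Ax2 | Ex1
Number of blocks = 4

4


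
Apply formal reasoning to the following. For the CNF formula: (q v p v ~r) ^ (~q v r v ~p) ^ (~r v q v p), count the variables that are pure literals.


Check each variable for pure literal status:
p: mixed (not pure)
q: mixed (not pure)
r: mixed (not pure)
Pure literal count = 0

0


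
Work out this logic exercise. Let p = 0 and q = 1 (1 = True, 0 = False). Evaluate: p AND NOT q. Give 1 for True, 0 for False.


p = 0, q = 1
Operation: p AND NOT q
Evaluate: 0 AND NOT 1 = 0

0


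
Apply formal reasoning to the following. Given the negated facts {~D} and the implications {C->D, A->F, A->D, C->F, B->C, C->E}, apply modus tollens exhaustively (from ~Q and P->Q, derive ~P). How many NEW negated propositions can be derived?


Initial negated facts: {~D}
Apply modus tollens to closure:
  ~D and C->D  =>  ~C
  ~D and A->D  =>  ~A
  ~C and B->C  =>  ~B
Final negated: {~A, ~B, ~C, ~D}
New negations: {~A, ~B, ~C}
Count = 3

3


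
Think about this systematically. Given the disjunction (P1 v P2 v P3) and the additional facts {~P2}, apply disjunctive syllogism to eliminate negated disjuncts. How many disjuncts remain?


Original disjuncts (3): P1, P2, P3
Negated (eliminate): ~P2
Remaining disjuncts: P1, P3
Count = 3 - 1 = 2

2


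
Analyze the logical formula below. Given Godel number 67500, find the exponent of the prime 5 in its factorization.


Factorize 67500 by dividing by 5 repeatedly.
Division steps: 5 divides 67500 exactly 4 time(s).
Exponent of 5 = 4

4


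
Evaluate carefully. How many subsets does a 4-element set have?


The power set of a set with n elements has 2^n elements.
|P(S)| = 2^4 = 16

16


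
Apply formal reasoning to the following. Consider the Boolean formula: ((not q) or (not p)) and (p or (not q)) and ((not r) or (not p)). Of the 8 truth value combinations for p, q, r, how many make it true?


Evaluate all 8 assignments for p, q, r:
p=0, q=0, r=0: 1
p=0, q=0, r=1: 1
p=0, q=1, r=0: 0
p=0, q=1, r=1: 0
p=1, q=0, r=0: 1
p=1, q=0, r=1: 0
p=1, q=1, r=0: 0
p=1, q=1, r=1: 0
Satisfying count = 3

3


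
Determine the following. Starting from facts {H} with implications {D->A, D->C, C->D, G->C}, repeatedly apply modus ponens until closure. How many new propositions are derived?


Initial facts: {H}
Apply modus ponens to closure:
  (no implication fires)
Final known: {H}
New propositions: {(none)}
Count = 0

0


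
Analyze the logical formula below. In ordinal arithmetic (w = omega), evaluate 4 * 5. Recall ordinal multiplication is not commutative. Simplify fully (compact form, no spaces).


Compute 4 * 5.
Ordinal * is associative and left-distributive over +, but NOT commutative; for finite n>1, n*w = w but w*n stays w*n.
Both finite; ordinal * agrees with natural *: 4 * 5 = 20.
Result = 20

20


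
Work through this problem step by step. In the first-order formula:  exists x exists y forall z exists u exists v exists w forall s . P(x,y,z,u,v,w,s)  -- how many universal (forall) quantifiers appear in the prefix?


Quantifier prefix: exists x exists y forall z exists u exists v exists w forall s
Mark each quantifier type:
  E E U E E E U
Universal count = 2, Existential count = 5
Asked for universal (forall) quantifiers: 2

2


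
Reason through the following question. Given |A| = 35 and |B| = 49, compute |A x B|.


The Cartesian product A x B contains all ordered pairs (a, b).
|A x B| = |A| * |B| = 35 * 49 = 1715

1715


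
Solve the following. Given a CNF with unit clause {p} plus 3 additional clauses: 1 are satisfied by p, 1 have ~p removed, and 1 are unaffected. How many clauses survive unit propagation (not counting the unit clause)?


Satisfied (removed): 1
Shortened (remain): 1
Unchanged (remain): 1
Remaining = 1 + 1 = 2

2


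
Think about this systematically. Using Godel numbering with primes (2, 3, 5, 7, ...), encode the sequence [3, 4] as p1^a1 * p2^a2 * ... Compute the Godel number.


Encode each element as an exponent of the corresponding prime:
  2^3 = 8
  3^4 = 81
Product = 8 * 81 = 648

648


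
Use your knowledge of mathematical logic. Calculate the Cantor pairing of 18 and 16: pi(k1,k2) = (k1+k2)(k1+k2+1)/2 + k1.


k1 + k2 = 34
(k1+k2)(k1+k2+1)/2 = 34 * 35 / 2 = 595
pi = 595 + 18 = 613

613


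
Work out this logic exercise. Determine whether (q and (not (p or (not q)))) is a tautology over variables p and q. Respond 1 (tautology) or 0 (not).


Check all 4 assignments:
p=0, q=0: 0
p=0, q=1: 1
p=1, q=0: 0
p=1, q=1: 0
Satisfying count = 1/4.
Tautology iff count = 4: no.

0


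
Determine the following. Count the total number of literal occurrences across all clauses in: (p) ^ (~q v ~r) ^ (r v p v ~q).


Counting literals in each clause:
Clause 1: 1 literal(s)
Clause 2: 2 literal(s)
Clause 3: 3 literal(s)
Total = 6

6


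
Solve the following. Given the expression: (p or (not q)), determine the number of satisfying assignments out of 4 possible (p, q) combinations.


Check all 4 assignments:
p=0, q=0: 1
p=0, q=1: 0
p=1, q=0: 1
p=1, q=1: 1
Count of True = 3

3


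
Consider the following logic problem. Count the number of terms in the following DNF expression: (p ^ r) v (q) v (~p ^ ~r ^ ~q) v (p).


A DNF formula is a disjunction of terms (conjunctions).
Terms are separated by v.
Counting the disjuncts: 4 terms.

4


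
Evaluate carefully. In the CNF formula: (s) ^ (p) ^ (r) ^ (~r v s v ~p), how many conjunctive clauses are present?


A CNF formula is a conjunction of clauses.
Clauses are separated by ^.
Counting the conjuncts: 4 clauses.

4


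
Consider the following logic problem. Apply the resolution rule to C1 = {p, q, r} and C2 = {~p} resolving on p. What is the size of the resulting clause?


Remove p from C1 and ~p from C2.
C1 remainder: {q, r}
C2 remainder: {}
Union (resolvent): {q, r}
Resolvent has 2 literal(s).

2


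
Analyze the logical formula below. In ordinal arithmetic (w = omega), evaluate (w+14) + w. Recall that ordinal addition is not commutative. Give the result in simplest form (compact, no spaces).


Compute (w+14) + w.
Ordinal + is associative but NOT commutative; for finite n>0, n + w = w but w + n stays w+n.
(w+14) + w = w + (14+w) = w + w = w*2 (the finite tail 14 is absorbed by the right w).
Result = w*2

w*2


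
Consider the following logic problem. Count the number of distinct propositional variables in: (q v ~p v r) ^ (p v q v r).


Identify each variable that appears in the formula.
Variables found: p, q, r
Count = 3

3


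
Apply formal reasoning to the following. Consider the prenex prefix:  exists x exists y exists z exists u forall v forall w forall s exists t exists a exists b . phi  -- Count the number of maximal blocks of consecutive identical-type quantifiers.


Quantifier-type sequence: E E E E A A A E E E  (A=forall, E=exists)
Group into maximal same-type runs:
  Ex4 | Ax3 | Ex3
Number of blocks = 3

3


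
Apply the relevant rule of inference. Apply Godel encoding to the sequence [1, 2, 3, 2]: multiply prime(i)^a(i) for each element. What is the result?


Encode each element as an exponent of the corresponding prime:
  2^1 = 2
  3^2 = 9
  5^3 = 125
  7^2 = 49
Product = 2 * 9 * 125 * 49 = 110250

110250


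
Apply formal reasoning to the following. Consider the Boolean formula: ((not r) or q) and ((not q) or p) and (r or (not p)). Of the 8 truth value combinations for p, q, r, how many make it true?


Evaluate all 8 assignments for p, q, r:
p=0, q=0, r=0: 1
p=0, q=0, r=1: 0
p=0, q=1, r=0: 0
p=0, q=1, r=1: 0
p=1, q=0, r=0: 0
p=1, q=0, r=1: 0
p=1, q=1, r=0: 0
p=1, q=1, r=1: 1
Satisfying count = 2

2


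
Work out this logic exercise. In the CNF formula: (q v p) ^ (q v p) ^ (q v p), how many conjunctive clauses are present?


A CNF formula is a conjunction of clauses.
Clauses are separated by ^.
Counting the conjuncts: 3 clauses.

3


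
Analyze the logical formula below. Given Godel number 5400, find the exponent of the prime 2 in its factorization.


Factorize 5400 by dividing by 2 repeatedly.
Division steps: 2 divides 5400 exactly 3 time(s).
Exponent of 2 = 3

3


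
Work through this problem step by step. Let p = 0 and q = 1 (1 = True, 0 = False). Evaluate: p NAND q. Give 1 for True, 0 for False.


p = 0, q = 1
Operation: p NAND q
Evaluate: 0 NAND 1 = 1

1


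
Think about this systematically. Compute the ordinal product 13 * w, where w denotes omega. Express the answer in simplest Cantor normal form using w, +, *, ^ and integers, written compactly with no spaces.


Compute 13 * w.
Ordinal * is associative and left-distributive over +, but NOT commutative; for finite n>1, n*w = w but w*n stays w*n.
For finite n>0, n * w = sup{n*k : k<w} = w. So 13 * w = w.
Result = w

w


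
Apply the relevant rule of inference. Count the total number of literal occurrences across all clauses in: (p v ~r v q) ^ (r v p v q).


Counting literals in each clause:
Clause 1: 3 literal(s)
Clause 2: 3 literal(s)
Total = 6

6


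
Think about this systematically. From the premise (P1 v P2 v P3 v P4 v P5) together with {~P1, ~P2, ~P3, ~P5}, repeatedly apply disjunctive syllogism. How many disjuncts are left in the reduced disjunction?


Original disjuncts (5): P1, P2, P3, P4, P5
Negated (eliminate): ~P1, ~P2, ~P3, ~P5
Remaining disjuncts: P4
Count = 5 - 4 = 1

1


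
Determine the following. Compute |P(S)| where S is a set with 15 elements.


The power set of a set with n elements has 2^n elements.
|P(S)| = 2^15 = 32768

32768


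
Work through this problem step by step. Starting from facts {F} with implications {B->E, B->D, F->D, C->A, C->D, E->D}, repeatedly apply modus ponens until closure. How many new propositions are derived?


Initial facts: {F}
Apply modus ponens to closure:
  F and F->D  =>  D
Final known: {D, F}
New propositions: {D}
Count = 1

1


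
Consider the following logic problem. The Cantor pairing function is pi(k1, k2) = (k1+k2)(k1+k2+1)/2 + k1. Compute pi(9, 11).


k1 + k2 = 20
(k1+k2)(k1+k2+1)/2 = 20 * 21 / 2 = 210
pi = 210 + 9 = 219

219


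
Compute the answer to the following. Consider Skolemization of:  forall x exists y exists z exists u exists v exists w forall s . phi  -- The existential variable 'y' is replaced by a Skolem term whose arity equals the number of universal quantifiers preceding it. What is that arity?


Quantifier prefix: forall x exists y exists z exists u exists v exists w forall s
'y' is existentially quantified at position 2.
Universal variables preceding it: x
Skolem function arity = 1

1


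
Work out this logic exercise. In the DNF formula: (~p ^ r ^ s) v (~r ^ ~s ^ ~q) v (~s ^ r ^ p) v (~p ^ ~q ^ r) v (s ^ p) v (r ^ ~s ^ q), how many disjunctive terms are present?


A DNF formula is a disjunction of terms (conjunctions).
Terms are separated by v.
Counting the disjuncts: 6 terms.

6


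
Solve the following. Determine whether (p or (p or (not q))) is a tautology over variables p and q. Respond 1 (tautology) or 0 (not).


Check all 4 assignments:
p=0, q=0: 1
p=0, q=1: 0
p=1, q=0: 1
p=1, q=1: 1
Satisfying count = 3/4.
Tautology iff count = 4: no.

0


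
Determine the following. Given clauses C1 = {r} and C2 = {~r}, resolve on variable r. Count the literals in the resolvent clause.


Remove r from C1 and ~r from C2.
C1 remainder: {}
C2 remainder: {}
Union (resolvent): {} (empty clause)
Resolvent has 0 literal(s).

0


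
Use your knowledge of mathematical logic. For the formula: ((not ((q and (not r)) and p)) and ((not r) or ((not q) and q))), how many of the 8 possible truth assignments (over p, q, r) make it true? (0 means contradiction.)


Check all 8 assignments:
p=0, q=0, r=0: 1
p=0, q=0, r=1: 0
p=0, q=1, r=0: 1
p=0, q=1, r=1: 0
p=1, q=0, r=0: 1
p=1, q=0, r=1: 0
p=1, q=1, r=0: 0
p=1, q=1, r=1: 0
Count of True = 3

3


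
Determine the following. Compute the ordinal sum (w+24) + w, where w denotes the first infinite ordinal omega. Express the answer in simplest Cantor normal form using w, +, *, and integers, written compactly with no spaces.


Compute (w+24) + w.
Ordinal + is associative but NOT commutative; for finite n>0, n + w = w but w + n stays w+n.
(w+24) + w = w + (24+w) = w + w = w*2 (the finite tail 24 is absorbed by the right w).
Result = w*2

w*2


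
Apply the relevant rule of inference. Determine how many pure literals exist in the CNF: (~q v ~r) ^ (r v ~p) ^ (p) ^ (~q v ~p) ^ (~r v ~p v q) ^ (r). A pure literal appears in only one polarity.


Check each variable for pure literal status:
p: mixed (not pure)
q: mixed (not pure)
r: mixed (not pure)
Pure literal count = 0

0


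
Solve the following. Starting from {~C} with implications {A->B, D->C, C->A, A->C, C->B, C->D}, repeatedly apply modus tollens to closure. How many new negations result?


Initial negated facts: {~C}
Apply modus tollens to closure:
  ~C and D->C  =>  ~D
  ~C and A->C  =>  ~A
Final negated: {~A, ~C, ~D}
New negations: {~A, ~D}
Count = 2

2


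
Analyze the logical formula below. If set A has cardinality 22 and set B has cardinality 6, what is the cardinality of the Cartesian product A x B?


The Cartesian product A x B contains all ordered pairs (a, b).
|A x B| = |A| * |B| = 22 * 6 = 132

132
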